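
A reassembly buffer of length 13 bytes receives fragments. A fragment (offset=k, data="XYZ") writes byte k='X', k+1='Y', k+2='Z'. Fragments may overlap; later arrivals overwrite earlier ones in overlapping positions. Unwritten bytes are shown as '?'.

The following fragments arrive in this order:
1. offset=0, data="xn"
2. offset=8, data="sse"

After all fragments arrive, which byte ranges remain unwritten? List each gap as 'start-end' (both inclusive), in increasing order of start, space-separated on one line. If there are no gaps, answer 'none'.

Fragment 1: offset=0 len=2
Fragment 2: offset=8 len=3
Gaps: 2-7 11-12

Answer: 2-7 11-12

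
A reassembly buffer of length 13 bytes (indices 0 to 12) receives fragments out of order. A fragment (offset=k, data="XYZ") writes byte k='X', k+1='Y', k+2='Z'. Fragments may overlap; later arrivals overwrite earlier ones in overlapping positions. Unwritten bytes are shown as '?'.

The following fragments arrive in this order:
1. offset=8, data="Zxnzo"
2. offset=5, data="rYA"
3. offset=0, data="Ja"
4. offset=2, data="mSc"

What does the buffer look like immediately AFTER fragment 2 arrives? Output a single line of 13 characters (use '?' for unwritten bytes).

Answer: ?????rYAZxnzo

Derivation:
Fragment 1: offset=8 data="Zxnzo" -> buffer=????????Zxnzo
Fragment 2: offset=5 data="rYA" -> buffer=?????rYAZxnzo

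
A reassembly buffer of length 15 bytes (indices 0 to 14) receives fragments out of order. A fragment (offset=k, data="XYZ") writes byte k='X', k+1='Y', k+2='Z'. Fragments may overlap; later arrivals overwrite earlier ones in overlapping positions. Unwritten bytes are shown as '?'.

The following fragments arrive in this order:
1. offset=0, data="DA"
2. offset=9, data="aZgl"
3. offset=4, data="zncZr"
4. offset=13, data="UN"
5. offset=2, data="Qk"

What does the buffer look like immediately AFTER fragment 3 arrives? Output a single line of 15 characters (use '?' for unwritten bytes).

Fragment 1: offset=0 data="DA" -> buffer=DA?????????????
Fragment 2: offset=9 data="aZgl" -> buffer=DA???????aZgl??
Fragment 3: offset=4 data="zncZr" -> buffer=DA??zncZraZgl??

Answer: DA??zncZraZgl??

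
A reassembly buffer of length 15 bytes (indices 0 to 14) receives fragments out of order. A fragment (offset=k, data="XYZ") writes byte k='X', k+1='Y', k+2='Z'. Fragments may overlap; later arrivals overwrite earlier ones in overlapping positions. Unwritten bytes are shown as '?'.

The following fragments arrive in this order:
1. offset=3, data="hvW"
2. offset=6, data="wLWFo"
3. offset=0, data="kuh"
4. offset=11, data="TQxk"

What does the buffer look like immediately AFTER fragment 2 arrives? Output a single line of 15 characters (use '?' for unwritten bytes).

Fragment 1: offset=3 data="hvW" -> buffer=???hvW?????????
Fragment 2: offset=6 data="wLWFo" -> buffer=???hvWwLWFo????

Answer: ???hvWwLWFo????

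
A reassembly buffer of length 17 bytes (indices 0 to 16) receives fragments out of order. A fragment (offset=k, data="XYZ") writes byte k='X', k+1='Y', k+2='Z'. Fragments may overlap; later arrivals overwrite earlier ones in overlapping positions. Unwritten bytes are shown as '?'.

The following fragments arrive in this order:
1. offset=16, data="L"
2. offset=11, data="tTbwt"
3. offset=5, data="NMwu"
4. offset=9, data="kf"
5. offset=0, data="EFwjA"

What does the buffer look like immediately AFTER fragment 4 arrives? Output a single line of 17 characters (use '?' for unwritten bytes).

Answer: ?????NMwukftTbwtL

Derivation:
Fragment 1: offset=16 data="L" -> buffer=????????????????L
Fragment 2: offset=11 data="tTbwt" -> buffer=???????????tTbwtL
Fragment 3: offset=5 data="NMwu" -> buffer=?????NMwu??tTbwtL
Fragment 4: offset=9 data="kf" -> buffer=?????NMwukftTbwtL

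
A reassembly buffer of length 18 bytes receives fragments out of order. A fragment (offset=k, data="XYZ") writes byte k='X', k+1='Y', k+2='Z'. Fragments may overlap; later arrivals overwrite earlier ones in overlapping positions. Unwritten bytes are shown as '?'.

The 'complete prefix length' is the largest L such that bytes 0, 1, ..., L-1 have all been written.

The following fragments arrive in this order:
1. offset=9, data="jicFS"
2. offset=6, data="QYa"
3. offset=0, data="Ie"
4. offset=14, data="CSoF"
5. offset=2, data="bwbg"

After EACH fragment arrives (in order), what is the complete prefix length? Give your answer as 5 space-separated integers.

Fragment 1: offset=9 data="jicFS" -> buffer=?????????jicFS???? -> prefix_len=0
Fragment 2: offset=6 data="QYa" -> buffer=??????QYajicFS???? -> prefix_len=0
Fragment 3: offset=0 data="Ie" -> buffer=Ie????QYajicFS???? -> prefix_len=2
Fragment 4: offset=14 data="CSoF" -> buffer=Ie????QYajicFSCSoF -> prefix_len=2
Fragment 5: offset=2 data="bwbg" -> buffer=IebwbgQYajicFSCSoF -> prefix_len=18

Answer: 0 0 2 2 18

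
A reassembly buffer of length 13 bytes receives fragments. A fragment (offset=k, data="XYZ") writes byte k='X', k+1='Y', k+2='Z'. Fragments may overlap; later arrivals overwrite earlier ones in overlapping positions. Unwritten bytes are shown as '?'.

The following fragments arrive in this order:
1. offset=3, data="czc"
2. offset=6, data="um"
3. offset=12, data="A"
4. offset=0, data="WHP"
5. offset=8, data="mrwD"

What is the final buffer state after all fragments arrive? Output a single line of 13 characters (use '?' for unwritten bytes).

Fragment 1: offset=3 data="czc" -> buffer=???czc???????
Fragment 2: offset=6 data="um" -> buffer=???czcum?????
Fragment 3: offset=12 data="A" -> buffer=???czcum????A
Fragment 4: offset=0 data="WHP" -> buffer=WHPczcum????A
Fragment 5: offset=8 data="mrwD" -> buffer=WHPczcummrwDA

Answer: WHPczcummrwDA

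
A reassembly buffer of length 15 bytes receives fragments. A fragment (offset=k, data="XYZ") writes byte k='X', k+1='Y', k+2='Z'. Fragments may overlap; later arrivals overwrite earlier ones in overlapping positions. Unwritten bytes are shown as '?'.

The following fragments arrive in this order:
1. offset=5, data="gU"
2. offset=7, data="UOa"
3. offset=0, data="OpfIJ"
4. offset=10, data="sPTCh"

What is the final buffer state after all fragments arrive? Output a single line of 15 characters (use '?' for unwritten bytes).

Fragment 1: offset=5 data="gU" -> buffer=?????gU????????
Fragment 2: offset=7 data="UOa" -> buffer=?????gUUOa?????
Fragment 3: offset=0 data="OpfIJ" -> buffer=OpfIJgUUOa?????
Fragment 4: offset=10 data="sPTCh" -> buffer=OpfIJgUUOasPTCh

Answer: OpfIJgUUOasPTCh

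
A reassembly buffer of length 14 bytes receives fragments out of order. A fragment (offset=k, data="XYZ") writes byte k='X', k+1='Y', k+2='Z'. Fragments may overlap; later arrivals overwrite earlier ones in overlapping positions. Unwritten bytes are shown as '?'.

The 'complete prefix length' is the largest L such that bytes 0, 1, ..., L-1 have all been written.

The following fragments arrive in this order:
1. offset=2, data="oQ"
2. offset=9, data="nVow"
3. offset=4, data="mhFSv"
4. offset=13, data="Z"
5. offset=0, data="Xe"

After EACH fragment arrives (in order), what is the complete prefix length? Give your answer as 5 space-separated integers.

Answer: 0 0 0 0 14

Derivation:
Fragment 1: offset=2 data="oQ" -> buffer=??oQ?????????? -> prefix_len=0
Fragment 2: offset=9 data="nVow" -> buffer=??oQ?????nVow? -> prefix_len=0
Fragment 3: offset=4 data="mhFSv" -> buffer=??oQmhFSvnVow? -> prefix_len=0
Fragment 4: offset=13 data="Z" -> buffer=??oQmhFSvnVowZ -> prefix_len=0
Fragment 5: offset=0 data="Xe" -> buffer=XeoQmhFSvnVowZ -> prefix_len=14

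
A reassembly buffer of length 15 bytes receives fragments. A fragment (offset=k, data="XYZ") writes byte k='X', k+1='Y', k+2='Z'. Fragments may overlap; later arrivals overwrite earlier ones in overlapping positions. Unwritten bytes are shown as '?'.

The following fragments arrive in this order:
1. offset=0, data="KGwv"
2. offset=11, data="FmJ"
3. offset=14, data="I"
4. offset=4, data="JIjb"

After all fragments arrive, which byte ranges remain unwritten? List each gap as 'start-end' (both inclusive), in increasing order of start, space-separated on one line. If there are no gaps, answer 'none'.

Fragment 1: offset=0 len=4
Fragment 2: offset=11 len=3
Fragment 3: offset=14 len=1
Fragment 4: offset=4 len=4
Gaps: 8-10

Answer: 8-10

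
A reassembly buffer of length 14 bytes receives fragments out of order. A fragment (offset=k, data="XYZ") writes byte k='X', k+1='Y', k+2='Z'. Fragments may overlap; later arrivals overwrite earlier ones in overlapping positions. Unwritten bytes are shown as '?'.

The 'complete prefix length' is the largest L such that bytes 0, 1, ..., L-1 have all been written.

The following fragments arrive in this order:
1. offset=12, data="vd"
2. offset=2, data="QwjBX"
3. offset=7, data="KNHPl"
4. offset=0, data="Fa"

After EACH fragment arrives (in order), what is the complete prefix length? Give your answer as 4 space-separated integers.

Fragment 1: offset=12 data="vd" -> buffer=????????????vd -> prefix_len=0
Fragment 2: offset=2 data="QwjBX" -> buffer=??QwjBX?????vd -> prefix_len=0
Fragment 3: offset=7 data="KNHPl" -> buffer=??QwjBXKNHPlvd -> prefix_len=0
Fragment 4: offset=0 data="Fa" -> buffer=FaQwjBXKNHPlvd -> prefix_len=14

Answer: 0 0 0 14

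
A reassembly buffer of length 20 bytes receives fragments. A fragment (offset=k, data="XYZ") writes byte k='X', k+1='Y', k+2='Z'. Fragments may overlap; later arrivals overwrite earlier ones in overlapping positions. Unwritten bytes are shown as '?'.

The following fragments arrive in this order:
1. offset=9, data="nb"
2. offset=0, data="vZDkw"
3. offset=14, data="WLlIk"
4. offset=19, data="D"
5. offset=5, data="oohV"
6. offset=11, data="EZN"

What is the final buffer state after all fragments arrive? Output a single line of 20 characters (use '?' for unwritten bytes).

Fragment 1: offset=9 data="nb" -> buffer=?????????nb?????????
Fragment 2: offset=0 data="vZDkw" -> buffer=vZDkw????nb?????????
Fragment 3: offset=14 data="WLlIk" -> buffer=vZDkw????nb???WLlIk?
Fragment 4: offset=19 data="D" -> buffer=vZDkw????nb???WLlIkD
Fragment 5: offset=5 data="oohV" -> buffer=vZDkwoohVnb???WLlIkD
Fragment 6: offset=11 data="EZN" -> buffer=vZDkwoohVnbEZNWLlIkD

Answer: vZDkwoohVnbEZNWLlIkD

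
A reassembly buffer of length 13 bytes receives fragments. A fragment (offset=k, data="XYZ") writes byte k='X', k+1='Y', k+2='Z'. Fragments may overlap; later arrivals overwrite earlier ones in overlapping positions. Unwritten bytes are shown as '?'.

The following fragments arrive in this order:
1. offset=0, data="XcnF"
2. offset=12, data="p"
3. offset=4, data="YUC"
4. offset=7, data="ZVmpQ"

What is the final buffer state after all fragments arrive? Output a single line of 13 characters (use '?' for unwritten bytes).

Answer: XcnFYUCZVmpQp

Derivation:
Fragment 1: offset=0 data="XcnF" -> buffer=XcnF?????????
Fragment 2: offset=12 data="p" -> buffer=XcnF????????p
Fragment 3: offset=4 data="YUC" -> buffer=XcnFYUC?????p
Fragment 4: offset=7 data="ZVmpQ" -> buffer=XcnFYUCZVmpQp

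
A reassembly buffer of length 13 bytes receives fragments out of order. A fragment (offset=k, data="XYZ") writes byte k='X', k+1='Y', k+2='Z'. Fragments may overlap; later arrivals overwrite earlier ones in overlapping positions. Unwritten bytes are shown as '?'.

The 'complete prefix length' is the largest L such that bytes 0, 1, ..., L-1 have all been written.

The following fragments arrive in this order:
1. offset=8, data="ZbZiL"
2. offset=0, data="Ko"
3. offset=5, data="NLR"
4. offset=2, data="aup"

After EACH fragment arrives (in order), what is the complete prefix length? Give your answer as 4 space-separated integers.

Answer: 0 2 2 13

Derivation:
Fragment 1: offset=8 data="ZbZiL" -> buffer=????????ZbZiL -> prefix_len=0
Fragment 2: offset=0 data="Ko" -> buffer=Ko??????ZbZiL -> prefix_len=2
Fragment 3: offset=5 data="NLR" -> buffer=Ko???NLRZbZiL -> prefix_len=2
Fragment 4: offset=2 data="aup" -> buffer=KoaupNLRZbZiL -> prefix_len=13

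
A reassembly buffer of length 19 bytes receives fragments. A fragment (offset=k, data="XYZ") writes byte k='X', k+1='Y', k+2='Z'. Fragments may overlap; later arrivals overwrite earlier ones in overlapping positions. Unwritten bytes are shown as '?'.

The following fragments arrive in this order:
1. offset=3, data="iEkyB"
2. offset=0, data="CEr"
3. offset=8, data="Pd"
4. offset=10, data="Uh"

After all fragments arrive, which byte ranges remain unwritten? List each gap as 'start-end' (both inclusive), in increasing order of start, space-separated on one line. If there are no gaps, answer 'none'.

Answer: 12-18

Derivation:
Fragment 1: offset=3 len=5
Fragment 2: offset=0 len=3
Fragment 3: offset=8 len=2
Fragment 4: offset=10 len=2
Gaps: 12-18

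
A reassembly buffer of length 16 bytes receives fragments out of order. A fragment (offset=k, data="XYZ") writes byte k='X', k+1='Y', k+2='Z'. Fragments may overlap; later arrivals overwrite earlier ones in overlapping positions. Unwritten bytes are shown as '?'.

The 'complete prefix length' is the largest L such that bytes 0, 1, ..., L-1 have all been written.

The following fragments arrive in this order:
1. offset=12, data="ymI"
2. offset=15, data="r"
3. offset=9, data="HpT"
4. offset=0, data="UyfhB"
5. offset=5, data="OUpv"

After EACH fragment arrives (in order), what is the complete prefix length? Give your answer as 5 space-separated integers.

Fragment 1: offset=12 data="ymI" -> buffer=????????????ymI? -> prefix_len=0
Fragment 2: offset=15 data="r" -> buffer=????????????ymIr -> prefix_len=0
Fragment 3: offset=9 data="HpT" -> buffer=?????????HpTymIr -> prefix_len=0
Fragment 4: offset=0 data="UyfhB" -> buffer=UyfhB????HpTymIr -> prefix_len=5
Fragment 5: offset=5 data="OUpv" -> buffer=UyfhBOUpvHpTymIr -> prefix_len=16

Answer: 0 0 0 5 16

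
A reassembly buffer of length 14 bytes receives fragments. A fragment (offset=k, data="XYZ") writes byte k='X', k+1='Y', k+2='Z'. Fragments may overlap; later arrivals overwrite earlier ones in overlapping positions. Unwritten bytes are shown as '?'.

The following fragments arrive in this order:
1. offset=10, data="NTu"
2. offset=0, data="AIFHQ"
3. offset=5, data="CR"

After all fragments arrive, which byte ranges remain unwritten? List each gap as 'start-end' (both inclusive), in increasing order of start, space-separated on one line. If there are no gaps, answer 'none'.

Fragment 1: offset=10 len=3
Fragment 2: offset=0 len=5
Fragment 3: offset=5 len=2
Gaps: 7-9 13-13

Answer: 7-9 13-13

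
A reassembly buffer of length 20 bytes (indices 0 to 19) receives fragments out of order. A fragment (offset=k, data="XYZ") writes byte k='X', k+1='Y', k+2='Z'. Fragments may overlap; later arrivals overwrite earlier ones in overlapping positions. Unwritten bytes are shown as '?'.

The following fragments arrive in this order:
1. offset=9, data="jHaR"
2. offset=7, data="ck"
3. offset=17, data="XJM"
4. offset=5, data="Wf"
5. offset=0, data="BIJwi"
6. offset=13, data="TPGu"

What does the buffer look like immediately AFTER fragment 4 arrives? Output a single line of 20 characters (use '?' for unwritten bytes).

Answer: ?????WfckjHaR????XJM

Derivation:
Fragment 1: offset=9 data="jHaR" -> buffer=?????????jHaR???????
Fragment 2: offset=7 data="ck" -> buffer=???????ckjHaR???????
Fragment 3: offset=17 data="XJM" -> buffer=???????ckjHaR????XJM
Fragment 4: offset=5 data="Wf" -> buffer=?????WfckjHaR????XJM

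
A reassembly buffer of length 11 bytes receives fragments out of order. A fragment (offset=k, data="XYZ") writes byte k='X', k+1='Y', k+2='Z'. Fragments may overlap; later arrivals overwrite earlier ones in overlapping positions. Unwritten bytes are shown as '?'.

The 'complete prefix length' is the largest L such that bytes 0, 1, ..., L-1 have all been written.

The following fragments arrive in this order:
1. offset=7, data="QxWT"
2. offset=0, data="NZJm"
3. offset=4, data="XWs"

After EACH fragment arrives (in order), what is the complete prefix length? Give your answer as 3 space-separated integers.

Fragment 1: offset=7 data="QxWT" -> buffer=???????QxWT -> prefix_len=0
Fragment 2: offset=0 data="NZJm" -> buffer=NZJm???QxWT -> prefix_len=4
Fragment 3: offset=4 data="XWs" -> buffer=NZJmXWsQxWT -> prefix_len=11

Answer: 0 4 11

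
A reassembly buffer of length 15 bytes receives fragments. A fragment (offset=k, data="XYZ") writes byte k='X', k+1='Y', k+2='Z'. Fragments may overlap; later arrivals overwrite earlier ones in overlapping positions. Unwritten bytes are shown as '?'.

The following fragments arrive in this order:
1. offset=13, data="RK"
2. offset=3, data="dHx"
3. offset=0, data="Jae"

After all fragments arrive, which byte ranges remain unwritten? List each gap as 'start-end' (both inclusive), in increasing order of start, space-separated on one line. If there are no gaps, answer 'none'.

Answer: 6-12

Derivation:
Fragment 1: offset=13 len=2
Fragment 2: offset=3 len=3
Fragment 3: offset=0 len=3
Gaps: 6-12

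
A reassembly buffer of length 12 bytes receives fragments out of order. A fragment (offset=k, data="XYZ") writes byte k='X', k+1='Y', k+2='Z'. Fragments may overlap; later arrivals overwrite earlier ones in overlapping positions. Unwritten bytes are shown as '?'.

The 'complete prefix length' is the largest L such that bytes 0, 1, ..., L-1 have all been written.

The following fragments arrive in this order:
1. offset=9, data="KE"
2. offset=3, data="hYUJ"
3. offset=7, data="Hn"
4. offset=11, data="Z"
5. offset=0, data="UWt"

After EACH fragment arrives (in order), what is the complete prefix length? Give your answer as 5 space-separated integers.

Fragment 1: offset=9 data="KE" -> buffer=?????????KE? -> prefix_len=0
Fragment 2: offset=3 data="hYUJ" -> buffer=???hYUJ??KE? -> prefix_len=0
Fragment 3: offset=7 data="Hn" -> buffer=???hYUJHnKE? -> prefix_len=0
Fragment 4: offset=11 data="Z" -> buffer=???hYUJHnKEZ -> prefix_len=0
Fragment 5: offset=0 data="UWt" -> buffer=UWthYUJHnKEZ -> prefix_len=12

Answer: 0 0 0 0 12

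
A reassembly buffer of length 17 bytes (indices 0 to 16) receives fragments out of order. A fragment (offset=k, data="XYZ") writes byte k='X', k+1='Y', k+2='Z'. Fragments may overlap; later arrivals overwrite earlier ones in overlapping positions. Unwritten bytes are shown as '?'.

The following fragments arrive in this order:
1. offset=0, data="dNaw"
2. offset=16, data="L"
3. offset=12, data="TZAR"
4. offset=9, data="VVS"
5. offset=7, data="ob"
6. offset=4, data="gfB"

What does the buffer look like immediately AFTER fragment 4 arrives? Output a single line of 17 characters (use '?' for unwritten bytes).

Fragment 1: offset=0 data="dNaw" -> buffer=dNaw?????????????
Fragment 2: offset=16 data="L" -> buffer=dNaw????????????L
Fragment 3: offset=12 data="TZAR" -> buffer=dNaw????????TZARL
Fragment 4: offset=9 data="VVS" -> buffer=dNaw?????VVSTZARL

Answer: dNaw?????VVSTZARL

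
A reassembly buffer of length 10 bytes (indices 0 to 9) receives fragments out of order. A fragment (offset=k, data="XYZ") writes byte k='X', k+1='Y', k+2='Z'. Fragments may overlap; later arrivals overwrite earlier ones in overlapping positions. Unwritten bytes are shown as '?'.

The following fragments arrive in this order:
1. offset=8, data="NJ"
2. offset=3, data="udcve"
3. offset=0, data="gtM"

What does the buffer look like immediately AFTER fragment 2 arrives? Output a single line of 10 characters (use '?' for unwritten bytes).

Fragment 1: offset=8 data="NJ" -> buffer=????????NJ
Fragment 2: offset=3 data="udcve" -> buffer=???udcveNJ

Answer: ???udcveNJ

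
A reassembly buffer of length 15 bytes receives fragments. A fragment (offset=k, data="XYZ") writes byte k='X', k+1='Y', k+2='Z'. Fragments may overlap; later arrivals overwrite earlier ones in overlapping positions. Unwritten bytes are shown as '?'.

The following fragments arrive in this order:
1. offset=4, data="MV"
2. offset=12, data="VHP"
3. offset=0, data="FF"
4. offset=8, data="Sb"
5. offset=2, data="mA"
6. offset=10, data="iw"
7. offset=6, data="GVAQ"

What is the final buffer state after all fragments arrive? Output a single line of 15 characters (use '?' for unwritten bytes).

Fragment 1: offset=4 data="MV" -> buffer=????MV?????????
Fragment 2: offset=12 data="VHP" -> buffer=????MV??????VHP
Fragment 3: offset=0 data="FF" -> buffer=FF??MV??????VHP
Fragment 4: offset=8 data="Sb" -> buffer=FF??MV??Sb??VHP
Fragment 5: offset=2 data="mA" -> buffer=FFmAMV??Sb??VHP
Fragment 6: offset=10 data="iw" -> buffer=FFmAMV??SbiwVHP
Fragment 7: offset=6 data="GVAQ" -> buffer=FFmAMVGVAQiwVHP

Answer: FFmAMVGVAQiwVHP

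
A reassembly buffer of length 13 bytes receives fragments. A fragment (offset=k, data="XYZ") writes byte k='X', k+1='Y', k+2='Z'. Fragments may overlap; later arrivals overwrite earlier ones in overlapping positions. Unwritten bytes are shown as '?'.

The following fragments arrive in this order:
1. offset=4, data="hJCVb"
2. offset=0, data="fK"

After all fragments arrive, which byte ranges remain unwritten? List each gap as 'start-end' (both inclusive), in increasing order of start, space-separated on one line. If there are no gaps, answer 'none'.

Answer: 2-3 9-12

Derivation:
Fragment 1: offset=4 len=5
Fragment 2: offset=0 len=2
Gaps: 2-3 9-12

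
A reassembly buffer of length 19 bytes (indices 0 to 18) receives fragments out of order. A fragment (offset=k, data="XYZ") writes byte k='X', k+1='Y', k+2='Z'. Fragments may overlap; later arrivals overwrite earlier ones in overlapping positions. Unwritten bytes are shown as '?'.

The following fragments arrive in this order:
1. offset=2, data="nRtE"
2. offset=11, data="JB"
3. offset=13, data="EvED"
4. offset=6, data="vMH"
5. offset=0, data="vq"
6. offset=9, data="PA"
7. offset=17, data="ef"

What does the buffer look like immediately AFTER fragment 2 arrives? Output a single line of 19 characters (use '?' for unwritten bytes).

Answer: ??nRtE?????JB??????

Derivation:
Fragment 1: offset=2 data="nRtE" -> buffer=??nRtE?????????????
Fragment 2: offset=11 data="JB" -> buffer=??nRtE?????JB??????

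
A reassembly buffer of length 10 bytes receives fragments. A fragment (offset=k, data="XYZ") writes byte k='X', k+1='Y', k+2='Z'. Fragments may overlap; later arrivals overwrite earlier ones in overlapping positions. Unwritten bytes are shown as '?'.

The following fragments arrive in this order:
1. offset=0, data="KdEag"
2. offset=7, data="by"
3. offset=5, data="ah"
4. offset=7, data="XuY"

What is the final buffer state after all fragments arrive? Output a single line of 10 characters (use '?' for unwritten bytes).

Fragment 1: offset=0 data="KdEag" -> buffer=KdEag?????
Fragment 2: offset=7 data="by" -> buffer=KdEag??by?
Fragment 3: offset=5 data="ah" -> buffer=KdEagahby?
Fragment 4: offset=7 data="XuY" -> buffer=KdEagahXuY

Answer: KdEagahXuY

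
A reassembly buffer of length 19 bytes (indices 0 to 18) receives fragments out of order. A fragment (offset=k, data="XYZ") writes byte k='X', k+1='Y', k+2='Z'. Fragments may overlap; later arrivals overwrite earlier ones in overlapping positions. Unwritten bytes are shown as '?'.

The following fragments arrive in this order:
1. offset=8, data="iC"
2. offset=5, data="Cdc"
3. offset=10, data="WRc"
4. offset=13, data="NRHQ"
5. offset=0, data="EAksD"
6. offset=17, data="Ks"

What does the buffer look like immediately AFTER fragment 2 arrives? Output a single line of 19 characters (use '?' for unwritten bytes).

Answer: ?????CdciC?????????

Derivation:
Fragment 1: offset=8 data="iC" -> buffer=????????iC?????????
Fragment 2: offset=5 data="Cdc" -> buffer=?????CdciC?????????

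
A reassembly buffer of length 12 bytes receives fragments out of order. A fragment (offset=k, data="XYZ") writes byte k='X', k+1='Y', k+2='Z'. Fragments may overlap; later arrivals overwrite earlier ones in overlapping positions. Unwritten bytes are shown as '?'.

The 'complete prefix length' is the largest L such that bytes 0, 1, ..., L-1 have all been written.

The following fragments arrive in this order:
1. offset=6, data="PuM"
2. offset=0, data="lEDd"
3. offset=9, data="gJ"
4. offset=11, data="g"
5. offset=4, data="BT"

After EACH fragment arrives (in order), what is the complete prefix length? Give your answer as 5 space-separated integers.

Fragment 1: offset=6 data="PuM" -> buffer=??????PuM??? -> prefix_len=0
Fragment 2: offset=0 data="lEDd" -> buffer=lEDd??PuM??? -> prefix_len=4
Fragment 3: offset=9 data="gJ" -> buffer=lEDd??PuMgJ? -> prefix_len=4
Fragment 4: offset=11 data="g" -> buffer=lEDd??PuMgJg -> prefix_len=4
Fragment 5: offset=4 data="BT" -> buffer=lEDdBTPuMgJg -> prefix_len=12

Answer: 0 4 4 4 12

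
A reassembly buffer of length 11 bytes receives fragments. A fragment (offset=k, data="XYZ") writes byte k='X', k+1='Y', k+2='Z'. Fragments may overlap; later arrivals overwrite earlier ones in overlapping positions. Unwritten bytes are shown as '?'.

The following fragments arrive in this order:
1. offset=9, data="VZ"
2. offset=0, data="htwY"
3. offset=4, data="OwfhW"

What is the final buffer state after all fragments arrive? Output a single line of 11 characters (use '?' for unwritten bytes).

Fragment 1: offset=9 data="VZ" -> buffer=?????????VZ
Fragment 2: offset=0 data="htwY" -> buffer=htwY?????VZ
Fragment 3: offset=4 data="OwfhW" -> buffer=htwYOwfhWVZ

Answer: htwYOwfhWVZ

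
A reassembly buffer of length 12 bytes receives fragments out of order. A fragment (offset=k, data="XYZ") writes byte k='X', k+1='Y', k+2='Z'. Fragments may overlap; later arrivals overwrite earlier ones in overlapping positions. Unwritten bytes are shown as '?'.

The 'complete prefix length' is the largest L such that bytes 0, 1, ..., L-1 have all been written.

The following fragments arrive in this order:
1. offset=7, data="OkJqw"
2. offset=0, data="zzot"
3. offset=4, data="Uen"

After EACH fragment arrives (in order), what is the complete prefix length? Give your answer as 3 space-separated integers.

Answer: 0 4 12

Derivation:
Fragment 1: offset=7 data="OkJqw" -> buffer=???????OkJqw -> prefix_len=0
Fragment 2: offset=0 data="zzot" -> buffer=zzot???OkJqw -> prefix_len=4
Fragment 3: offset=4 data="Uen" -> buffer=zzotUenOkJqw -> prefix_len=12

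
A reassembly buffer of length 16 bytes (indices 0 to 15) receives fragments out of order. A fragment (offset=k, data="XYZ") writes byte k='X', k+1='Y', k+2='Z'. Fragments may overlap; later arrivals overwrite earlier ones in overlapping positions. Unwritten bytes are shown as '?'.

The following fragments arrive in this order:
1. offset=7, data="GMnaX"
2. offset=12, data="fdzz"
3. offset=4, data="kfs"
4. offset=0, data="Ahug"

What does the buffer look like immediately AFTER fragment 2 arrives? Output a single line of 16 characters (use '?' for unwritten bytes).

Answer: ???????GMnaXfdzz

Derivation:
Fragment 1: offset=7 data="GMnaX" -> buffer=???????GMnaX????
Fragment 2: offset=12 data="fdzz" -> buffer=???????GMnaXfdzz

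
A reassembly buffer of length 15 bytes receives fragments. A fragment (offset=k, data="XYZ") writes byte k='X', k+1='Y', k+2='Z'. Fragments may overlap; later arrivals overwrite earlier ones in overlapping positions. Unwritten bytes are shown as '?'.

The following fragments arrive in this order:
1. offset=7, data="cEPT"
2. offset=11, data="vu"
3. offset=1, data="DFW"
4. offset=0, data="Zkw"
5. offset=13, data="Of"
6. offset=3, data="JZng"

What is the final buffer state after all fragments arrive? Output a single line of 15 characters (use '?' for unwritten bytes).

Fragment 1: offset=7 data="cEPT" -> buffer=???????cEPT????
Fragment 2: offset=11 data="vu" -> buffer=???????cEPTvu??
Fragment 3: offset=1 data="DFW" -> buffer=?DFW???cEPTvu??
Fragment 4: offset=0 data="Zkw" -> buffer=ZkwW???cEPTvu??
Fragment 5: offset=13 data="Of" -> buffer=ZkwW???cEPTvuOf
Fragment 6: offset=3 data="JZng" -> buffer=ZkwJZngcEPTvuOf

Answer: ZkwJZngcEPTvuOf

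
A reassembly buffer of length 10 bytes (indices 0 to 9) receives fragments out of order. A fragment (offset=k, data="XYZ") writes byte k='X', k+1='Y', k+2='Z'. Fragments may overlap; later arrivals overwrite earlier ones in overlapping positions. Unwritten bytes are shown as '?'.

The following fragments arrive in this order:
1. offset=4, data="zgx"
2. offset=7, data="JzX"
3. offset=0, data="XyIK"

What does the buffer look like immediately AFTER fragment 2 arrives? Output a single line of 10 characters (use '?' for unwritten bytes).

Answer: ????zgxJzX

Derivation:
Fragment 1: offset=4 data="zgx" -> buffer=????zgx???
Fragment 2: offset=7 data="JzX" -> buffer=????zgxJzX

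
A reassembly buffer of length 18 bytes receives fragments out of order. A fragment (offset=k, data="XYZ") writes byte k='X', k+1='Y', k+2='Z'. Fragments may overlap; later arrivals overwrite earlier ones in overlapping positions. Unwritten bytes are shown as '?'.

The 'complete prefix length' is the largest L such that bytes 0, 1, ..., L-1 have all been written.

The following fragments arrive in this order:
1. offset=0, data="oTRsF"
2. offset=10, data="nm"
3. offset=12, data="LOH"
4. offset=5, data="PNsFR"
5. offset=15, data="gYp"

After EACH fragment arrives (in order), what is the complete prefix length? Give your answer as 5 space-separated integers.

Answer: 5 5 5 15 18

Derivation:
Fragment 1: offset=0 data="oTRsF" -> buffer=oTRsF????????????? -> prefix_len=5
Fragment 2: offset=10 data="nm" -> buffer=oTRsF?????nm?????? -> prefix_len=5
Fragment 3: offset=12 data="LOH" -> buffer=oTRsF?????nmLOH??? -> prefix_len=5
Fragment 4: offset=5 data="PNsFR" -> buffer=oTRsFPNsFRnmLOH??? -> prefix_len=15
Fragment 5: offset=15 data="gYp" -> buffer=oTRsFPNsFRnmLOHgYp -> prefix_len=18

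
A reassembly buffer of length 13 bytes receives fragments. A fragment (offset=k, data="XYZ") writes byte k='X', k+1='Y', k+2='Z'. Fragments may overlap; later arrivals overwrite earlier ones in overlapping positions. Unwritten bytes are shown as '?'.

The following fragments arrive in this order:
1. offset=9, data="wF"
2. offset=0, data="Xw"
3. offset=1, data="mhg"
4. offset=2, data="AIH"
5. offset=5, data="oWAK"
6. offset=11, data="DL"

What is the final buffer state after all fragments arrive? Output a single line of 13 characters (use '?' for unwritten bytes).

Fragment 1: offset=9 data="wF" -> buffer=?????????wF??
Fragment 2: offset=0 data="Xw" -> buffer=Xw???????wF??
Fragment 3: offset=1 data="mhg" -> buffer=Xmhg?????wF??
Fragment 4: offset=2 data="AIH" -> buffer=XmAIH????wF??
Fragment 5: offset=5 data="oWAK" -> buffer=XmAIHoWAKwF??
Fragment 6: offset=11 data="DL" -> buffer=XmAIHoWAKwFDL

Answer: XmAIHoWAKwFDL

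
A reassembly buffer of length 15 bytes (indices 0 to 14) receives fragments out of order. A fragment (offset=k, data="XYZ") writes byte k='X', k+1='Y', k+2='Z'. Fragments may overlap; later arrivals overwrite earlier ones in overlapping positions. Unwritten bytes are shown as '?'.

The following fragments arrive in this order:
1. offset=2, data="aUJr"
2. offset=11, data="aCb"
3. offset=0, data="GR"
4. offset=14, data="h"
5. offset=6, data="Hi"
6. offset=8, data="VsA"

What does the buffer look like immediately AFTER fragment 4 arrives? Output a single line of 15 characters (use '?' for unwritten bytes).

Answer: GRaUJr?????aCbh

Derivation:
Fragment 1: offset=2 data="aUJr" -> buffer=??aUJr?????????
Fragment 2: offset=11 data="aCb" -> buffer=??aUJr?????aCb?
Fragment 3: offset=0 data="GR" -> buffer=GRaUJr?????aCb?
Fragment 4: offset=14 data="h" -> buffer=GRaUJr?????aCbh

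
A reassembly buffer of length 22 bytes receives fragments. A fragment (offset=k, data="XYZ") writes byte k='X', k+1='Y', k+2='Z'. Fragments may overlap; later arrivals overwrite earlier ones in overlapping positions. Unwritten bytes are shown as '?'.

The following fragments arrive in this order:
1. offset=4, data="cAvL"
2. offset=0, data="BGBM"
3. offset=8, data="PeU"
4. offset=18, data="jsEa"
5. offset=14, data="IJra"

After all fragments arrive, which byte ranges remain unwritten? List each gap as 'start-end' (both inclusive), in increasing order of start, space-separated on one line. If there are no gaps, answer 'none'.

Answer: 11-13

Derivation:
Fragment 1: offset=4 len=4
Fragment 2: offset=0 len=4
Fragment 3: offset=8 len=3
Fragment 4: offset=18 len=4
Fragment 5: offset=14 len=4
Gaps: 11-13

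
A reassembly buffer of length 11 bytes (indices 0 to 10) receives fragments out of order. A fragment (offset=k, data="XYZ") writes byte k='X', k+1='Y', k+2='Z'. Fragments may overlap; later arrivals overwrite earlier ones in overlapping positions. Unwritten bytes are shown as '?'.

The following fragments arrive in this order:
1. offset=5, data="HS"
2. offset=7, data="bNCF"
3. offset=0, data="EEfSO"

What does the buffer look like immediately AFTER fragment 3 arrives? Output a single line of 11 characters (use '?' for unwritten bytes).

Fragment 1: offset=5 data="HS" -> buffer=?????HS????
Fragment 2: offset=7 data="bNCF" -> buffer=?????HSbNCF
Fragment 3: offset=0 data="EEfSO" -> buffer=EEfSOHSbNCF

Answer: EEfSOHSbNCF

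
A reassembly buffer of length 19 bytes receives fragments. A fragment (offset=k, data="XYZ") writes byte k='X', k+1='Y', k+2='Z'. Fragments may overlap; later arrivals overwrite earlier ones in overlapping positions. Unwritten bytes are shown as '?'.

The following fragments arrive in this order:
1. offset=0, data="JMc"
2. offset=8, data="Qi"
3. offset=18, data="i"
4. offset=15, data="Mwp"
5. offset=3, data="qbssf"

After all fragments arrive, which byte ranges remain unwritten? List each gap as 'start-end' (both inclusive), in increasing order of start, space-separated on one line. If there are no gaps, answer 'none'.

Answer: 10-14

Derivation:
Fragment 1: offset=0 len=3
Fragment 2: offset=8 len=2
Fragment 3: offset=18 len=1
Fragment 4: offset=15 len=3
Fragment 5: offset=3 len=5
Gaps: 10-14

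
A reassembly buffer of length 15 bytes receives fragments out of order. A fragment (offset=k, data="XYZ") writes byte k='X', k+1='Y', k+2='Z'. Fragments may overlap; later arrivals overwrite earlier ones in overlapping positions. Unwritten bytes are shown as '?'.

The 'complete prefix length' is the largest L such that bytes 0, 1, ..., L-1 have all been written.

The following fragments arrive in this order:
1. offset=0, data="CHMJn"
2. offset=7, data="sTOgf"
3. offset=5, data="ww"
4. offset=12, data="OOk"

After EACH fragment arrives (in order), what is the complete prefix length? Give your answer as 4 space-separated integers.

Fragment 1: offset=0 data="CHMJn" -> buffer=CHMJn?????????? -> prefix_len=5
Fragment 2: offset=7 data="sTOgf" -> buffer=CHMJn??sTOgf??? -> prefix_len=5
Fragment 3: offset=5 data="ww" -> buffer=CHMJnwwsTOgf??? -> prefix_len=12
Fragment 4: offset=12 data="OOk" -> buffer=CHMJnwwsTOgfOOk -> prefix_len=15

Answer: 5 5 12 15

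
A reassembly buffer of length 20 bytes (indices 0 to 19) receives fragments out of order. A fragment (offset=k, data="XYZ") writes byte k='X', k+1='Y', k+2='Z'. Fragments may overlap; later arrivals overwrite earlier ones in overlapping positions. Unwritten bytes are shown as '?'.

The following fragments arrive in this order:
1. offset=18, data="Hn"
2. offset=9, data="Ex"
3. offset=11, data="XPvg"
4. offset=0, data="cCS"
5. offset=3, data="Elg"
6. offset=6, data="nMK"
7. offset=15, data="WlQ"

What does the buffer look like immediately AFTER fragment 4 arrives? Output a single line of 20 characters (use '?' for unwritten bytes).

Fragment 1: offset=18 data="Hn" -> buffer=??????????????????Hn
Fragment 2: offset=9 data="Ex" -> buffer=?????????Ex???????Hn
Fragment 3: offset=11 data="XPvg" -> buffer=?????????ExXPvg???Hn
Fragment 4: offset=0 data="cCS" -> buffer=cCS??????ExXPvg???Hn

Answer: cCS??????ExXPvg???Hn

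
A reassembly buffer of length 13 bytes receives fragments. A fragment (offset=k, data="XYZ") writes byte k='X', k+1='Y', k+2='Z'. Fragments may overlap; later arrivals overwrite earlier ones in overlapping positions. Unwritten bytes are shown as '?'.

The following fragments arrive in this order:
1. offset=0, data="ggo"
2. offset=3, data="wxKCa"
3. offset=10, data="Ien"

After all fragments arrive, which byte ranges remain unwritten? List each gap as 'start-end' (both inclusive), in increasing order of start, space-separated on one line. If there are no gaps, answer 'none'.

Fragment 1: offset=0 len=3
Fragment 2: offset=3 len=5
Fragment 3: offset=10 len=3
Gaps: 8-9

Answer: 8-9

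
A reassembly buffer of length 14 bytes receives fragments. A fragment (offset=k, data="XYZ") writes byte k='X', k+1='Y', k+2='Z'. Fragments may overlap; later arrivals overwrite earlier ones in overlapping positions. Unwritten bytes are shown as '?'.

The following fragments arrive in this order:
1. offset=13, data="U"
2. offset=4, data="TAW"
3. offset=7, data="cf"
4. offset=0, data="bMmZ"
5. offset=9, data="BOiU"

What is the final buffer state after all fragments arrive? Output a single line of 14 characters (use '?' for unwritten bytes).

Answer: bMmZTAWcfBOiUU

Derivation:
Fragment 1: offset=13 data="U" -> buffer=?????????????U
Fragment 2: offset=4 data="TAW" -> buffer=????TAW??????U
Fragment 3: offset=7 data="cf" -> buffer=????TAWcf????U
Fragment 4: offset=0 data="bMmZ" -> buffer=bMmZTAWcf????U
Fragment 5: offset=9 data="BOiU" -> buffer=bMmZTAWcfBOiUU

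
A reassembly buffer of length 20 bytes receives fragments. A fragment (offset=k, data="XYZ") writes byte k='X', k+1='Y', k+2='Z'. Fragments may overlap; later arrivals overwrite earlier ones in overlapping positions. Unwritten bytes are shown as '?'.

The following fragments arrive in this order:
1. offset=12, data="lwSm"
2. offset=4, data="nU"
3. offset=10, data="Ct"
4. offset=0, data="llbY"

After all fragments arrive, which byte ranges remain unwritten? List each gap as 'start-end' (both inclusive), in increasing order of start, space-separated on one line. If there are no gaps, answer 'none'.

Fragment 1: offset=12 len=4
Fragment 2: offset=4 len=2
Fragment 3: offset=10 len=2
Fragment 4: offset=0 len=4
Gaps: 6-9 16-19

Answer: 6-9 16-19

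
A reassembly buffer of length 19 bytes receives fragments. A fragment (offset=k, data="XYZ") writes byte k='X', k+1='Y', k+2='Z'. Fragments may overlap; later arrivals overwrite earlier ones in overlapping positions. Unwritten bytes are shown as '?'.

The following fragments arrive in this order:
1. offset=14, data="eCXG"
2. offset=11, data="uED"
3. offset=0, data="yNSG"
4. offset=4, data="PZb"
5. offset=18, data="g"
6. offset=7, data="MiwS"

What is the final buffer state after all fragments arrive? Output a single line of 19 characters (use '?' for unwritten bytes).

Answer: yNSGPZbMiwSuEDeCXGg

Derivation:
Fragment 1: offset=14 data="eCXG" -> buffer=??????????????eCXG?
Fragment 2: offset=11 data="uED" -> buffer=???????????uEDeCXG?
Fragment 3: offset=0 data="yNSG" -> buffer=yNSG???????uEDeCXG?
Fragment 4: offset=4 data="PZb" -> buffer=yNSGPZb????uEDeCXG?
Fragment 5: offset=18 data="g" -> buffer=yNSGPZb????uEDeCXGg
Fragment 6: offset=7 data="MiwS" -> buffer=yNSGPZbMiwSuEDeCXGg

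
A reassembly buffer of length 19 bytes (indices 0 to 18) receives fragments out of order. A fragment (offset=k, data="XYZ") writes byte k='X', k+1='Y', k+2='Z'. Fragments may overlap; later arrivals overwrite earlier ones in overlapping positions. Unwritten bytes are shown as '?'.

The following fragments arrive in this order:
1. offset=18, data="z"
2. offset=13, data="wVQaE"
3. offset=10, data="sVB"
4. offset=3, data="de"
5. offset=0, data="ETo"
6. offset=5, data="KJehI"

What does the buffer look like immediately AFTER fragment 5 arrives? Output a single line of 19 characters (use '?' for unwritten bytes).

Answer: ETode?????sVBwVQaEz

Derivation:
Fragment 1: offset=18 data="z" -> buffer=??????????????????z
Fragment 2: offset=13 data="wVQaE" -> buffer=?????????????wVQaEz
Fragment 3: offset=10 data="sVB" -> buffer=??????????sVBwVQaEz
Fragment 4: offset=3 data="de" -> buffer=???de?????sVBwVQaEz
Fragment 5: offset=0 data="ETo" -> buffer=ETode?????sVBwVQaEz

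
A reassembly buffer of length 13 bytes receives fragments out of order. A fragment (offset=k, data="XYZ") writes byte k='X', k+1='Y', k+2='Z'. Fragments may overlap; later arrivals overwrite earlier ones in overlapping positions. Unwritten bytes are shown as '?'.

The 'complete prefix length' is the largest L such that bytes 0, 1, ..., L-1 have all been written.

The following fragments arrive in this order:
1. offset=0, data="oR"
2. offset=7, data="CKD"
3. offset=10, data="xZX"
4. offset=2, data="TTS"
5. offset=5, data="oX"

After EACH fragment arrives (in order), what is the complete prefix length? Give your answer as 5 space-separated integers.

Fragment 1: offset=0 data="oR" -> buffer=oR??????????? -> prefix_len=2
Fragment 2: offset=7 data="CKD" -> buffer=oR?????CKD??? -> prefix_len=2
Fragment 3: offset=10 data="xZX" -> buffer=oR?????CKDxZX -> prefix_len=2
Fragment 4: offset=2 data="TTS" -> buffer=oRTTS??CKDxZX -> prefix_len=5
Fragment 5: offset=5 data="oX" -> buffer=oRTTSoXCKDxZX -> prefix_len=13

Answer: 2 2 2 5 13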